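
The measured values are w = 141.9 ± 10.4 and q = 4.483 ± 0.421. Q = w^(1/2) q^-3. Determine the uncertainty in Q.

0.0376

Q is a product of powers, so relative uncertainties combine in quadrature:
  (½·δw/w)² = (0.5×0.0733)² = 0.00134;  (-3·δq/q)² = (-3×0.0939)² = 0.0794
δQ/Q = √(0.0807) = 0.284
Q = 0.1322, so δQ = 0.284 × 0.1322 = 0.0376.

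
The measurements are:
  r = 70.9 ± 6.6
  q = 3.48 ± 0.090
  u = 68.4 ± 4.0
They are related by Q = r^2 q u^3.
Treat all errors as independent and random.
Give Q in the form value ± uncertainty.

(5.60 ± 1.44) × 10^9

For a monomial Q ∝ r^2, q, u^3, fractional errors add in quadrature:
  (2·δr/r)² = (2×0.0931)² = 0.0347;  (1·δq/q)² = (1×0.0259)² = 0.000669;  (3·δu/u)² = (3×0.0585)² = 0.0308
δQ/Q = √(0.0661) = 0.257
Q = 5.6e+09, so δQ = 0.257 × 5.6e+09 = 1.44e+09.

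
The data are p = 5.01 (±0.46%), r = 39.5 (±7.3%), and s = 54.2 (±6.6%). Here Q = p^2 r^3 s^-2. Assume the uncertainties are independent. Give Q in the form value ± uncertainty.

527 ± 135

Products/powers → add relative errors in quadrature, weighted by exponent:
  (2·δp/p)² = (2×0.00460)² = 8.46e-05;  (3·δr/r)² = (3×0.0730)² = 0.0480;  (-2·δs/s)² = (-2×0.0660)² = 0.0174
δQ/Q = √(0.0655) = 0.256
Q = 527, so δQ = 0.256 × 527 = 135.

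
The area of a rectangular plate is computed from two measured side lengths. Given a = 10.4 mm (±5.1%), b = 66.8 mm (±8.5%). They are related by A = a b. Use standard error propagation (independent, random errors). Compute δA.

For a monomial A ∝ a, b, fractional errors add in quadrature:
  (1·δa/a)² = (1×0.0510)² = 0.00260;  (1·δb/b)² = (1×0.0850)² = 0.00723
δA/A = √(0.00983) = 0.0991
A = 695 mm^2, so δA = 0.0991 × 695 = 68.9 mm^2.

68.9 mm^2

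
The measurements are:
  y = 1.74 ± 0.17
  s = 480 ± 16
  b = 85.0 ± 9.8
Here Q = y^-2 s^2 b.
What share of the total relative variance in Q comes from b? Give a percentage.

23.8%

(δQ/Q)² = (-2·δy/y)² + (2·δs/s)² + (1·δb/b)²
  y term: (-2×0.0977)² = 0.0382
  s term: (2×0.0333)² = 0.00444
  b term: (1×0.115)² = 0.0133
Total = 0.0559. Share from b = 0.0133/0.0559 = 0.238.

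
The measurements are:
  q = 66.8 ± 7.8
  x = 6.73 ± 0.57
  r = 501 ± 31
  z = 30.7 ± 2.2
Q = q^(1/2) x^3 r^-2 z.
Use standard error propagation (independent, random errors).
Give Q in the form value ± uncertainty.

Relative error in a monomial: (δQ/Q)² = Σ (nᵢ · δxᵢ/xᵢ)².
  (½·δq/q)² = (0.5×0.117)² = 0.00341;  (3·δx/x)² = (3×0.0847)² = 0.0646;  (-2·δr/r)² = (-2×0.0619)² = 0.0153;  (1·δz/z)² = (1×0.0717)² = 0.00514
δQ/Q = √(0.0884) = 0.297
Q = 0.305, so δQ = 0.297 × 0.305 = 0.0906.

0.305 ± 0.0906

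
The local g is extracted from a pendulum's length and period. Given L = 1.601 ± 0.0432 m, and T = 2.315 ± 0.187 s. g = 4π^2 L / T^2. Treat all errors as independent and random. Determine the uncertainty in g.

For a monomial g ∝ L, T^-2, fractional errors add in quadrature:
  (1·δL/L)² = (1×0.0270)² = 0.000728;  (-2·δT/T)² = (-2×0.0808)² = 0.0261
δg/g = √(0.0268) = 0.164
g = 11.79 m/s^2, so δg = 0.164 × 11.79 = 1.93 m/s^2.

1.93 m/s^2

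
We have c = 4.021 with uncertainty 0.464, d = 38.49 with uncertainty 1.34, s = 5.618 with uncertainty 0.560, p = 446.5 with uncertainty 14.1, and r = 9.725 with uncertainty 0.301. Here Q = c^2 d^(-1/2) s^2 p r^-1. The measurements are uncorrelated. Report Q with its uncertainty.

Each factor contributes (exponent × relative error)² to (δQ/Q)²:
  (2·δc/c)² = (2×0.115)² = 0.0533;  (−½·δd/d)² = (-0.5×0.0348)² = 0.000303;  (2·δs/s)² = (2×0.0997)² = 0.0397;  (1·δp/p)² = (1×0.0316)² = 0.000997;  (-1·δr/r)² = (-1×0.0310)² = 0.000958
δQ/Q = √(0.0953) = 0.309
Q = 3777, so δQ = 0.309 × 3777 = 1170.

3777 ± 1170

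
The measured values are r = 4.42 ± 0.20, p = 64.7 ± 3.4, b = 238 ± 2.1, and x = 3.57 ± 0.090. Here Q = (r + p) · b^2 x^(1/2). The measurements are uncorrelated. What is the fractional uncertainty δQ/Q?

0.0538

Let u = r + p = 69.1. δu = √(δr² + δp²) = √(0.0400 + 11.6) = 3.41, so δu/u = 0.0493.
Q is then a monomial in u, b, x:
δQ/Q = √((δu/u)² + (2·δb/b)² + (½·δx/x)²) = √(0.00243 + 0.000311 + 0.000159) = 0.0538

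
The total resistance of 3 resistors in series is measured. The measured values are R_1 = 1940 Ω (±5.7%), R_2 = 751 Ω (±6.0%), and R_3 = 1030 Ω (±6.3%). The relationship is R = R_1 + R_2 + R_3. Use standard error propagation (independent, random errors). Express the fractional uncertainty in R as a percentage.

Sums and differences: (δR)² = Σ (cᵢ δxᵢ)².
  (δR_1)² = 12200;  (δR_2)² = 2030;  (δR_3)² = 4210
δR = √(18500) = 136 Ω
R = 3720 Ω, so δR/R = 136/3720 = 0.0365.

3.65%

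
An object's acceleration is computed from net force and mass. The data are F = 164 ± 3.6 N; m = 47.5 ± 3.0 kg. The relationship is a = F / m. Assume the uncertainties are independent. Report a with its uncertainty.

For a monomial a ∝ F, m^-1, fractional errors add in quadrature:
  (1·δF/F)² = (1×0.0220)² = 0.000482;  (-1·δm/m)² = (-1×0.0632)² = 0.00399
δa/a = √(0.00447) = 0.0669
a = 3.45 m/s^2, so δa = 0.0669 × 3.45 = 0.231 m/s^2.

3.45 ± 0.231 m/s^2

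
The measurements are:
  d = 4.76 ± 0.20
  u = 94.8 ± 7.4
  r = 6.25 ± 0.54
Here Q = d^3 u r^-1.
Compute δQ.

Since Q is a product/quotient, work with relative uncertainties:
  (3·δd/d)² = (3×0.0420)² = 0.0159;  (1·δu/u)² = (1×0.0781)² = 0.00609;  (-1·δr/r)² = (-1×0.0864)² = 0.00746
δQ/Q = √(0.0294) = 0.172
Q = 1640, so δQ = 0.172 × 1640 = 281.

281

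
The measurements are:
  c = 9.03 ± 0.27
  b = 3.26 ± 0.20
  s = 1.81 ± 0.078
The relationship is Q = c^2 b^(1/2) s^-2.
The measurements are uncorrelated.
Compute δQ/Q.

0.109

Each factor contributes (exponent × relative error)² to (δQ/Q)²:
  (2·δc/c)² = (2×0.0299)² = 0.00358;  (½·δb/b)² = (0.5×0.0613)² = 0.000941;  (-2·δs/s)² = (-2×0.0431)² = 0.00743
δQ/Q = √(0.0119) = 0.109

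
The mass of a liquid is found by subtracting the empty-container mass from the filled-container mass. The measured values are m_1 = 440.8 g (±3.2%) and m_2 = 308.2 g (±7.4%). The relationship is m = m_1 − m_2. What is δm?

Sums and differences: (δm)² = Σ (cᵢ δxᵢ)².
  (δm_1)² = 199;  (δm_2)² = 520
δm = √(719) = 26.8 g

26.8 g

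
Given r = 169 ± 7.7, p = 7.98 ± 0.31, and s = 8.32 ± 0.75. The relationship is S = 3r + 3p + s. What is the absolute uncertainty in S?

Each term contributes (cᵢ δxᵢ)² to (δS)²:
  (3·δr)² = 534;  (3·δp)² = 0.865;  (δs)² = 0.562
δS = √(535) = 23.1

23.1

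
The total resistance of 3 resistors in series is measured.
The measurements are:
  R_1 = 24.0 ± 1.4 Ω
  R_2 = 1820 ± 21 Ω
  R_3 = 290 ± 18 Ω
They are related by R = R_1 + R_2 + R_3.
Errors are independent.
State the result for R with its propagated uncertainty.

2130 ± 27.7 Ω

Sums and differences: (δR)² = Σ (cᵢ δxᵢ)².
  (δR_1)² = 1.96;  (δR_2)² = 441;  (δR_3)² = 324
δR = √(767) = 27.7 Ω
R = 2130 Ω.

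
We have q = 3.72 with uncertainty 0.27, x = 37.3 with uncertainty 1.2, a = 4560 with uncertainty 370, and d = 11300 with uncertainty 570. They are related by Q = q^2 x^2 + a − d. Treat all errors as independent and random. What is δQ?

3130

Let p = q^2·x^2 = 19300. δp/p = √((2·δq/q)² + (2·δx/x)²) = √(0.0211 + 0.00414) = 0.159, so δp = 3060.
Q = p + a − d: δQ = √(δp² + δa² + δd²) = √(9.35e+06 + 1.37e+05 + 3.25e+05) = 3130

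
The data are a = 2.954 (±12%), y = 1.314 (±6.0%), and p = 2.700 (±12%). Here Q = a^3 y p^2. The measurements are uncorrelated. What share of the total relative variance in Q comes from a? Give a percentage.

67.9%

(δQ/Q)² = (3·δa/a)² + (1·δy/y)² + (2·δp/p)²
  a term: (3×0.120)² = 0.130
  y term: (1×0.0600)² = 0.00360
  p term: (2×0.120)² = 0.0576
Total = 0.191. Share from a = 0.130/0.191 = 0.679.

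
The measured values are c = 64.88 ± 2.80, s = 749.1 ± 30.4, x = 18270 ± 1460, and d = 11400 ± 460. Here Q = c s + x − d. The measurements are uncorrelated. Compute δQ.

Let p = c·s = 48600. δp/p = √((1·δc/c)² + (1·δs/s)²) = √(0.00186 + 0.00165) = 0.0592, so δp = 2880.
Q = p + x − d: δQ = √(δp² + δx² + δd²) = √(8.29e+06 + 2.13e+06 + 2.12e+05) = 3260

3260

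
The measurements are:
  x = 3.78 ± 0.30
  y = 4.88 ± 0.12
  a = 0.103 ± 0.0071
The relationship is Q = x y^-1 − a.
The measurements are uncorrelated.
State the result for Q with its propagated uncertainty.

Let p = x·y^-1 = 0.775. δp/p = √((1·δx/x)² + (-1·δy/y)²) = √(0.00630 + 0.000605) = 0.0831, so δp = 0.0644.
Q = p − a: δQ = √(δp² + δa²) = √(0.00414 + 5.04e-05) = 0.0647
Q = 0.672.

0.672 ± 0.0647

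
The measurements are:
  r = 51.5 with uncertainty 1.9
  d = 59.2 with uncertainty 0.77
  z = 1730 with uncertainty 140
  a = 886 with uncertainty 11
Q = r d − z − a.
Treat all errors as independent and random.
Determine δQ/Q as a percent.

42.6%

Let p = r·d = 3050. δp/p = √((1·δr/r)² + (1·δd/d)²) = √(0.00136 + 0.000169) = 0.0391, so δp = 119.
Q = p − z − a: δQ = √(δp² + δz² + δa²) = √(14200 + 19600 + 121) = 184
Q = 433, so δQ/Q = 184/433 = 0.426.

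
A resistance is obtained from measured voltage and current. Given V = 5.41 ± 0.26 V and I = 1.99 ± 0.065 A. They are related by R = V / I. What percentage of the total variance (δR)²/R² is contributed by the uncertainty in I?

31.6%

(δR/R)² = (1·δV/V)² + (-1·δI/I)²
  V term: (1×0.0481)² = 0.00231
  I term: (-1×0.0327)² = 0.00107
Total = 0.00338. Share from I = 0.00107/0.00338 = 0.316.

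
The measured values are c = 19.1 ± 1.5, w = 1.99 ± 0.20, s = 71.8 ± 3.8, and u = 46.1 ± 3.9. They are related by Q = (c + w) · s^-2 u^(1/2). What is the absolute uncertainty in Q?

Let h = c + w = 21.1. δh = √(δc² + δw²) = √(2.25 + 0.0400) = 1.51, so δh/h = 0.0718.
Q is then a monomial in h, s, u:
δQ/Q = √((δh/h)² + (-2·δs/s)² + (½·δu/u)²) = √(0.00515 + 0.0112 + 0.00179) = 0.135
Q = 0.0278, so δQ = 0.135 × 0.0278 = 0.00374.

0.00374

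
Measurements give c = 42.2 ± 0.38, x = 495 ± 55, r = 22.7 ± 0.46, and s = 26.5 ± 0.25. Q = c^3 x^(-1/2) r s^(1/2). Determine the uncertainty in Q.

For a monomial Q ∝ c^3, x^(-1/2), r, s^(1/2), fractional errors add in quadrature:
  (3·δc/c)² = (3×0.00900)² = 0.000730;  (−½·δx/x)² = (-0.5×0.111)² = 0.00309;  (1·δr/r)² = (1×0.0203)² = 0.000411;  (½·δs/s)² = (0.5×0.00943)² = 2.22e-05
δQ/Q = √(0.00425) = 0.0652
Q = 3.95e+05, so δQ = 0.0652 × 3.95e+05 = 25700.

25700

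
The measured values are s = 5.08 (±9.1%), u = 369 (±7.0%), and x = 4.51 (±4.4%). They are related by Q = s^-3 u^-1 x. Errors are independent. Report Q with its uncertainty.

Q is a product of powers, so relative uncertainties combine in quadrature:
  (-3·δs/s)² = (-3×0.0910)² = 0.0745;  (-1·δu/u)² = (-1×0.0700)² = 0.00490;  (1·δx/x)² = (1×0.0440)² = 0.00194
δQ/Q = √(0.0814) = 0.285
Q = 9.32e-05, so δQ = 0.285 × 9.32e-05 = 2.66e-05.

(9.32 ± 2.66) × 10^-5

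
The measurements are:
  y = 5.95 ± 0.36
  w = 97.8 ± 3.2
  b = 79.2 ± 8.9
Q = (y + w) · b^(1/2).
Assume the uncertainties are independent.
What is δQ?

Let u = y + w = 104. δu = √(δy² + δw²) = √(0.130 + 10.2) = 3.22, so δu/u = 0.0310.
Q is then a monomial in u, b:
δQ/Q = √((δu/u)² + (½·δb/b)²) = √(0.000963 + 0.00316) = 0.0642
Q = 923, so δQ = 0.0642 × 923 = 59.3.

59.3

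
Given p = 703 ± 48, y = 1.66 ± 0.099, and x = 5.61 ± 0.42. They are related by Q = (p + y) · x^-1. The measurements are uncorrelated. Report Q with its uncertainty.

126 ± 12.7

Let u = p + y = 705. δu = √(δp² + δy²) = √(2300 + 0.00980) = 48.0, so δu/u = 0.0681.
Q is then a monomial in u, x:
δQ/Q = √((δu/u)² + (-1·δx/x)²) = √(0.00464 + 0.00560) = 0.101
Q = 126, so δQ = 0.101 × 126 = 12.7.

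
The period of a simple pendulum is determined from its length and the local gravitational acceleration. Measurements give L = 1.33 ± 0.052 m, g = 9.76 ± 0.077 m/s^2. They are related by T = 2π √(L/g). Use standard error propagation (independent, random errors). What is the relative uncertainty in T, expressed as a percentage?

Each factor contributes (exponent × relative error)² to (δT/T)²:
  (½·δL/L)² = (0.5×0.0391)² = 0.000382;  (−½·δg/g)² = (-0.5×0.00789)² = 1.56e-05
δT/T = √(0.000398) = 0.0199

1.99%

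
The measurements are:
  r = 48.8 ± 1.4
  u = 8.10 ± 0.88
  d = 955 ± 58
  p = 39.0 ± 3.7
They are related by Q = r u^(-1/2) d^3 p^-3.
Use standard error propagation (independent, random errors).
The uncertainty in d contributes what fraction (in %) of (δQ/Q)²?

(δQ/Q)² = (1·δr/r)² + (−½·δu/u)² + (3·δd/d)² + (-3·δp/p)²
  r term: (1×0.0287)² = 0.000823
  u term: (-0.5×0.109)² = 0.00295
  d term: (3×0.0607)² = 0.0332
  p term: (-3×0.0949)² = 0.0810
Total = 0.118. Share from d = 0.0332/0.118 = 0.281.

28.1%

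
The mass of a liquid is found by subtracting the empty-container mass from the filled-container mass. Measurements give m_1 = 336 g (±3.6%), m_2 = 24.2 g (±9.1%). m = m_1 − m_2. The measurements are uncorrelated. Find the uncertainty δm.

Each term contributes (cᵢ δxᵢ)² to (δm)²:
  (δm_1)² = 146;  (δm_2)² = 4.85
δm = √(151) = 12.3 g

12.3 g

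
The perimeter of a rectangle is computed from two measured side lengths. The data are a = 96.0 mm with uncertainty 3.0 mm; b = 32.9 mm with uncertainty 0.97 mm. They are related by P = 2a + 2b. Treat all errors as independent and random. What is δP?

For a sum/difference, combine absolute errors in quadrature:
  (2·δa)² = 36.0;  (2·δb)² = 3.76
δP = √(39.8) = 6.31 mm

6.31 mm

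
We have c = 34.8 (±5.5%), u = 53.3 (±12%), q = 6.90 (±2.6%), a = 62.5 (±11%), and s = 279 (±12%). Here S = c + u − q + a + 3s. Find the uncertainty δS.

Each term contributes (cᵢ δxᵢ)² to (δS)²:
  (δc)² = 3.66;  (δu)² = 40.9;  (δq)² = 0.0322;  (δa)² = 47.3;  (3·δs)² = 10100
δS = √(10200) = 101

101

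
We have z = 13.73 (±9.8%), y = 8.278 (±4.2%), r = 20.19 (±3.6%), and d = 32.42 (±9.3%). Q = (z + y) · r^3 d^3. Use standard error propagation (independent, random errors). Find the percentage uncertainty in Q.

Let u = z + y = 22.01. δu = √(δz² + δy²) = √(1.81 + 0.121) = 1.39, so δu/u = 0.0631.
Q is then a monomial in u, r, d:
δQ/Q = √((δu/u)² + (3·δr/r)² + (3·δd/d)²) = √(0.00399 + 0.0117 + 0.0778) = 0.306

30.6%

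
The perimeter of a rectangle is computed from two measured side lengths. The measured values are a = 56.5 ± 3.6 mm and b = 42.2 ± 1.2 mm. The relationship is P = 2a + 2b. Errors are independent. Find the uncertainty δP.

7.59 mm

For a sum/difference, combine absolute errors in quadrature:
  (2·δa)² = 51.8;  (2·δb)² = 5.76
δP = √(57.6) = 7.59 mm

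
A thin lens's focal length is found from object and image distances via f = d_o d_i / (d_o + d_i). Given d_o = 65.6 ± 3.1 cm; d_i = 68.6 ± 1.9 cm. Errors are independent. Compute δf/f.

∂f/∂d_o = (d_i/(d_o+d_i))² = 0.261;  ∂f/∂d_i = (d_o/(d_o+d_i))² = 0.239
δf = √((∂f/∂d_o · δd_o)² + (∂f/∂d_i · δd_i)²) = √(0.656 + 0.206) = 0.929 cm
f = 33.5 cm, so δf/f = 0.929/33.5 = 0.0277.

0.0277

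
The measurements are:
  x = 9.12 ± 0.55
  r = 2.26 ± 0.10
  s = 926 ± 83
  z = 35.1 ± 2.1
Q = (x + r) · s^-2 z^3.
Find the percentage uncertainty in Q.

25.8%

Let u = x + r = 11.4. δu = √(δx² + δr²) = √(0.303 + 0.0100) = 0.559, so δu/u = 0.0491.
Q is then a monomial in u, s, z:
δQ/Q = √((δu/u)² + (-2·δs/s)² + (3·δz/z)²) = √(0.00241 + 0.0321 + 0.0322) = 0.258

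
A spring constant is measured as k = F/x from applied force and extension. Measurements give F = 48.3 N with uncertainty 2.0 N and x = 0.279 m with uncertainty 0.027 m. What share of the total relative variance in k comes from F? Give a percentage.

(δk/k)² = (1·δF/F)² + (-1·δx/x)²
  F term: (1×0.0414)² = 0.00171
  x term: (-1×0.0968)² = 0.00937
Total = 0.0111. Share from F = 0.00171/0.0111 = 0.155.

15.5%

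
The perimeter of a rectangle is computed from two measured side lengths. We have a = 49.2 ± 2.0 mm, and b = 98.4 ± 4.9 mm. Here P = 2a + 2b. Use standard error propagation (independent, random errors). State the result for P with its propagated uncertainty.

Absolute uncertainties add in quadrature for a linear combination:
  (2·δa)² = 16.0;  (2·δb)² = 96.0
δP = √(112) = 10.6 mm
P = 295 mm.

295 ± 10.6 mm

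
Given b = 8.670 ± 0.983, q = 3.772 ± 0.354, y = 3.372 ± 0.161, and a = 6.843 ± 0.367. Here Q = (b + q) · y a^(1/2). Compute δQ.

Let u = b + q = 12.44. δu = √(δb² + δq²) = √(0.966 + 0.125) = 1.04, so δu/u = 0.0840.
Q is then a monomial in u, y, a:
δQ/Q = √((δu/u)² + (1·δy/y)² + (½·δa/a)²) = √(0.00705 + 0.00228 + 0.000719) = 0.100
Q = 109.7, so δQ = 0.100 × 109.7 = 11.0.

11.0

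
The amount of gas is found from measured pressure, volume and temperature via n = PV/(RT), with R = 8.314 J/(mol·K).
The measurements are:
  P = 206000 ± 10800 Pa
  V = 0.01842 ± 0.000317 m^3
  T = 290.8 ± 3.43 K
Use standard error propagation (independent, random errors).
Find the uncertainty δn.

0.0886 mol

n is a product of powers, so relative uncertainties combine in quadrature:
  (1·δP/P)² = (1×0.0524)² = 0.00275;  (1·δV/V)² = (1×0.0172)² = 0.000296;  (-1·δT/T)² = (-1×0.0118)² = 0.000139
δn/n = √(0.00318) = 0.0564
n = 1.569 mol, so δn = 0.0564 × 1.569 = 0.0886 mol.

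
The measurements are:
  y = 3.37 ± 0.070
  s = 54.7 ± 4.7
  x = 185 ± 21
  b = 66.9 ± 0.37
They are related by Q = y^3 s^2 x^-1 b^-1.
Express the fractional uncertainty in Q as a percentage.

21.5%

Relative error in a monomial: (δQ/Q)² = Σ (nᵢ · δxᵢ/xᵢ)².
  (3·δy/y)² = (3×0.0208)² = 0.00388;  (2·δs/s)² = (2×0.0859)² = 0.0295;  (-1·δx/x)² = (-1×0.114)² = 0.0129;  (-1·δb/b)² = (-1×0.00553)² = 3.06e-05
δQ/Q = √(0.0463) = 0.215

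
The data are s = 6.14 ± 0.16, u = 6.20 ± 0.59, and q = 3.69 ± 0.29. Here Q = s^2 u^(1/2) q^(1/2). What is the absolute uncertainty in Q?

14.6

Since Q is a product/quotient, work with relative uncertainties:
  (2·δs/s)² = (2×0.0261)² = 0.00272;  (½·δu/u)² = (0.5×0.0952)² = 0.00226;  (½·δq/q)² = (0.5×0.0786)² = 0.00154
δQ/Q = √(0.00652) = 0.0808
Q = 180, so δQ = 0.0808 × 180 = 14.6.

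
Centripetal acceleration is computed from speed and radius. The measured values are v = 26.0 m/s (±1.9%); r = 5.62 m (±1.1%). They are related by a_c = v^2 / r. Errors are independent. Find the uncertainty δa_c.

4.76 m/s^2

a_c is a product of powers, so relative uncertainties combine in quadrature:
  (2·δv/v)² = (2×0.0190)² = 0.00144;  (-1·δr/r)² = (-1×0.0110)² = 0.000121
δa_c/a_c = √(0.00156) = 0.0396
a_c = 120 m/s^2, so δa_c = 0.0396 × 120 = 4.76 m/s^2.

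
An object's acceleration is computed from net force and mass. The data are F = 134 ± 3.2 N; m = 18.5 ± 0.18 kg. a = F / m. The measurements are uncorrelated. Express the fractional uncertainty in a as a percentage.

Products/powers → add relative errors in quadrature, weighted by exponent:
  (1·δF/F)² = (1×0.0239)² = 0.000570;  (-1·δm/m)² = (-1×0.00973)² = 9.47e-05
δa/a = √(0.000665) = 0.0258

2.58%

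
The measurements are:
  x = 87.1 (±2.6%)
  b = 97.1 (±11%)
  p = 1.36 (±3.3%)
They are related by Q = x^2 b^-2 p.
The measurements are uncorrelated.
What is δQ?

Products/powers → add relative errors in quadrature, weighted by exponent:
  (2·δx/x)² = (2×0.0260)² = 0.00270;  (-2·δb/b)² = (-2×0.110)² = 0.0484;  (1·δp/p)² = (1×0.0330)² = 0.00109
δQ/Q = √(0.0522) = 0.228
Q = 1.09, so δQ = 0.228 × 1.09 = 0.250.

0.250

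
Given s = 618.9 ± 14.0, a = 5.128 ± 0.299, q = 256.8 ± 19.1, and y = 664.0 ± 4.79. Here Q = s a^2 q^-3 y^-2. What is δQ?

5.52e-10

Each factor contributes (exponent × relative error)² to (δQ/Q)²:
  (1·δs/s)² = (1×0.0226)² = 0.000512;  (2·δa/a)² = (2×0.0583)² = 0.0136;  (-3·δq/q)² = (-3×0.0744)² = 0.0498;  (-2·δy/y)² = (-2×0.00721)² = 0.000208
δQ/Q = √(0.0641) = 0.253
Q = 2.18e-09, so δQ = 0.253 × 2.18e-09 = 5.52e-10.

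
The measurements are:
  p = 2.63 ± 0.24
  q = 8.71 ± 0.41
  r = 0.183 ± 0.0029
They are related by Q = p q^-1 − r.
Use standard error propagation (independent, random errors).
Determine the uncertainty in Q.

0.0311

Let w = p·q^-1 = 0.302. δw/w = √((1·δp/p)² + (-1·δq/q)²) = √(0.00833 + 0.00222) = 0.103, so δw = 0.0310.
Q = w − r: δQ = √(δw² + δr²) = √(0.000961 + 8.41e-06) = 0.0311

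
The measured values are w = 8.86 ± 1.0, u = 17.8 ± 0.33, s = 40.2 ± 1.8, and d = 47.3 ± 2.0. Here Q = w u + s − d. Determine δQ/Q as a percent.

12.1%

Let p = w·u = 158. δp/p = √((1·δw/w)² + (1·δu/u)²) = √(0.0127 + 0.000344) = 0.114, so δp = 18.0.
Q = p + s − d: δQ = √(δp² + δs² + δd²) = √(325 + 3.24 + 4.00) = 18.2
Q = 151, so δQ/Q = 18.2/151 = 0.121.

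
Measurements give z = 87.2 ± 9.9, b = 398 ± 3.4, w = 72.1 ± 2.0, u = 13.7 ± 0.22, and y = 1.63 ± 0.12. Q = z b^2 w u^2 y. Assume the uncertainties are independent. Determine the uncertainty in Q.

4.35e+10

Products/powers → add relative errors in quadrature, weighted by exponent:
  (1·δz/z)² = (1×0.114)² = 0.0129;  (2·δb/b)² = (2×0.00854)² = 0.000292;  (1·δw/w)² = (1×0.0277)² = 0.000769;  (2·δu/u)² = (2×0.0161)² = 0.00103;  (1·δy/y)² = (1×0.0736)² = 0.00542
δQ/Q = √(0.0204) = 0.143
Q = 3.05e+11, so δQ = 0.143 × 3.05e+11 = 4.35e+10.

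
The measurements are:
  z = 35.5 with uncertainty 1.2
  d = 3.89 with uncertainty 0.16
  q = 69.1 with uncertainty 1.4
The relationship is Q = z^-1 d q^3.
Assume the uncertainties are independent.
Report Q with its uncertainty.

36200 ± 2920

Products/powers → add relative errors in quadrature, weighted by exponent:
  (-1·δz/z)² = (-1×0.0338)² = 0.00114;  (1·δd/d)² = (1×0.0411)² = 0.00169;  (3·δq/q)² = (3×0.0203)² = 0.00369
δQ/Q = √(0.00653) = 0.0808
Q = 36200, so δQ = 0.0808 × 36200 = 2920.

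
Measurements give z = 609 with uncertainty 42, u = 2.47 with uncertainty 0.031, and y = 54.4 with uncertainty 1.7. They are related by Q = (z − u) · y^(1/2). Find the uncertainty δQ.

318

Let w = z − u = 607. δw = √(δz² + δu²) = √(1760 + 0.000961) = 42.0, so δw/w = 0.0692.
Q is then a monomial in w, y:
δQ/Q = √((δw/w)² + (½·δy/y)²) = √(0.00480 + 0.000244) = 0.0710
Q = 4470, so δQ = 0.0710 × 4470 = 318.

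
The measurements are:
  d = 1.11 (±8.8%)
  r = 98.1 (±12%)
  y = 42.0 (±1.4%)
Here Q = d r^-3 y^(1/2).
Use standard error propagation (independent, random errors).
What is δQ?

Since Q is a product/quotient, work with relative uncertainties:
  (1·δd/d)² = (1×0.0880)² = 0.00774;  (-3·δr/r)² = (-3×0.120)² = 0.130;  (½·δy/y)² = (0.5×0.0140)² = 4.9e-05
δQ/Q = √(0.137) = 0.371
Q = 7.62e-06, so δQ = 0.371 × 7.62e-06 = 2.82e-06.

2.82e-06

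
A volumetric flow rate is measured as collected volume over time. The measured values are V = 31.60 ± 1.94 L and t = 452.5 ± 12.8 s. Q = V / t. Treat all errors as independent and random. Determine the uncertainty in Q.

Each factor contributes (exponent × relative error)² to (δQ/Q)²:
  (1·δV/V)² = (1×0.0614)² = 0.00377;  (-1·δt/t)² = (-1×0.0283)² = 0.000800
δQ/Q = √(0.00457) = 0.0676
Q = 0.06983 L/s, so δQ = 0.0676 × 0.06983 = 0.00472 L/s.

0.00472 L/s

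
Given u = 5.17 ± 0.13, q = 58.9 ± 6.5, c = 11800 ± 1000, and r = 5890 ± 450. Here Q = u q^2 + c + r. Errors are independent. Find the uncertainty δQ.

4130

Let p = u·q^2 = 17900. δp/p = √((1·δu/u)² + (2·δq/q)²) = √(0.000632 + 0.0487) = 0.222, so δp = 3980.
Q = p + c + r: δQ = √(δp² + δc² + δr²) = √(1.59e+07 + 1e+06 + 2.02e+05) = 4130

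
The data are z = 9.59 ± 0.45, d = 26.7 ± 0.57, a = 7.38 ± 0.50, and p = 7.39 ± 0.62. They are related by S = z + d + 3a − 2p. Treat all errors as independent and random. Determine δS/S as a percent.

4.76%

Sums and differences: (δS)² = Σ (cᵢ δxᵢ)².
  (δz)² = 0.203;  (δd)² = 0.325;  (3·δa)² = 2.25;  (2·δp)² = 1.54
δS = √(4.32) = 2.08
S = 43.6, so δS/S = 2.08/43.6 = 0.0476.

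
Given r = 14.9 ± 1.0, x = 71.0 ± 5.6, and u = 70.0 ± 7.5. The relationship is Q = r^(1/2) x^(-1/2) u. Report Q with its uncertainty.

Products/powers → add relative errors in quadrature, weighted by exponent:
  (½·δr/r)² = (0.5×0.0671)² = 0.00113;  (−½·δx/x)² = (-0.5×0.0789)² = 0.00156;  (1·δu/u)² = (1×0.107)² = 0.0115
δQ/Q = √(0.0142) = 0.119
Q = 32.1, so δQ = 0.119 × 32.1 = 3.82.

32.1 ± 3.82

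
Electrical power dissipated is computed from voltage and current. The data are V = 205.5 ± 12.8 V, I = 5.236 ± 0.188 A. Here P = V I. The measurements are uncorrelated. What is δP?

77.4 W

P is a product of powers, so relative uncertainties combine in quadrature:
  (1·δV/V)² = (1×0.0623)² = 0.00388;  (1·δI/I)² = (1×0.0359)² = 0.00129
δP/P = √(0.00517) = 0.0719
P = 1076 W, so δP = 0.0719 × 1076 = 77.4 W.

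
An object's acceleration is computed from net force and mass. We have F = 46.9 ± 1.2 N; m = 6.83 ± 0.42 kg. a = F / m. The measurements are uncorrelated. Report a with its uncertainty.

6.87 ± 0.457 m/s^2

Since a is a product/quotient, work with relative uncertainties:
  (1·δF/F)² = (1×0.0256)² = 0.000655;  (-1·δm/m)² = (-1×0.0615)² = 0.00378
δa/a = √(0.00444) = 0.0666
a = 6.87 m/s^2, so δa = 0.0666 × 6.87 = 0.457 m/s^2.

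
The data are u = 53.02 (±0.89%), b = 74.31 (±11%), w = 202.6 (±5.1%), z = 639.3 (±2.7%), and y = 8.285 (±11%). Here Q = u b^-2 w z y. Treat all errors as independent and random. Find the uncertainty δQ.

Relative error in a monomial: (δQ/Q)² = Σ (nᵢ · δxᵢ/xᵢ)².
  (1·δu/u)² = (1×0.00890)² = 7.92e-05;  (-2·δb/b)² = (-2×0.110)² = 0.0484;  (1·δw/w)² = (1×0.0510)² = 0.00260;  (1·δz/z)² = (1×0.0270)² = 0.000729;  (1·δy/y)² = (1×0.110)² = 0.0121
δQ/Q = √(0.0639) = 0.253
Q = 10300, so δQ = 0.253 × 10300 = 2600.

2600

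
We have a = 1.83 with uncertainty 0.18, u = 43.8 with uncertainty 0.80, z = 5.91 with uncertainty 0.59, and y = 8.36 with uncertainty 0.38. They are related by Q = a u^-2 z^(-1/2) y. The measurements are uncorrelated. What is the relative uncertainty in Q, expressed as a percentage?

Q is a product of powers, so relative uncertainties combine in quadrature:
  (1·δa/a)² = (1×0.0984)² = 0.00967;  (-2·δu/u)² = (-2×0.0183)² = 0.00133;  (−½·δz/z)² = (-0.5×0.0998)² = 0.00249;  (1·δy/y)² = (1×0.0455)² = 0.00207
δQ/Q = √(0.0156) = 0.125

12.5%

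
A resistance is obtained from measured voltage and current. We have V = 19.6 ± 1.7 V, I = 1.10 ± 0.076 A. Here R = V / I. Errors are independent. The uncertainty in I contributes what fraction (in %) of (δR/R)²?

38.8%

(δR/R)² = (1·δV/V)² + (-1·δI/I)²
  V term: (1×0.0867)² = 0.00752
  I term: (-1×0.0691)² = 0.00477
Total = 0.0123. Share from I = 0.00477/0.0123 = 0.388.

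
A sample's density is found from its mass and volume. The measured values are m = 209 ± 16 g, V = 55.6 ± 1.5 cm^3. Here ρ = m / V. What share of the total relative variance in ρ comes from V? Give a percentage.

11.0%

(δρ/ρ)² = (1·δm/m)² + (-1·δV/V)²
  m term: (1×0.0766)² = 0.00586
  V term: (-1×0.0270)² = 0.000728
Total = 0.00659. Share from V = 0.000728/0.00659 = 0.110.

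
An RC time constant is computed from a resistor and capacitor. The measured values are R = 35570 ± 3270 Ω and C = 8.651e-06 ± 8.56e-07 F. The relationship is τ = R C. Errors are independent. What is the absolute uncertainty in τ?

Products/powers → add relative errors in quadrature, weighted by exponent:
  (1·δR/R)² = (1×0.0919)² = 0.00845;  (1·δC/C)² = (1×0.0989)² = 0.00979
δτ/τ = √(0.0182) = 0.135
τ = 0.3077 s, so δτ = 0.135 × 0.3077 = 0.0416 s.

0.0416 s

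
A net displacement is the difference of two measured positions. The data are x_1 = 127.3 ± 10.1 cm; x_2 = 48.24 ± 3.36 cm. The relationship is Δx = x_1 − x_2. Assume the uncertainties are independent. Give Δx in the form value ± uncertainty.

79.06 ± 10.6 cm

For a sum/difference, combine absolute errors in quadrature:
  (δx_1)² = 102;  (δx_2)² = 11.3
δΔx = √(113) = 10.6 cm
Δx = 79.06 cm.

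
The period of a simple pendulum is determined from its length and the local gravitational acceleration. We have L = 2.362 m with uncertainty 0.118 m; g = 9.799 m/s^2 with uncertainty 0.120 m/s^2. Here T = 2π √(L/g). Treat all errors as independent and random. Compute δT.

0.0793 s

T is a product of powers, so relative uncertainties combine in quadrature:
  (½·δL/L)² = (0.5×0.0500)² = 0.000624;  (−½·δg/g)² = (-0.5×0.0122)² = 3.75e-05
δT/T = √(0.000661) = 0.0257
T = 3.085 s, so δT = 0.0257 × 3.085 = 0.0793 s.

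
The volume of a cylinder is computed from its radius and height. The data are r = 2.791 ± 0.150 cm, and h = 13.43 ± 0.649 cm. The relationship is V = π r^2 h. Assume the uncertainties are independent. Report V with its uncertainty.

Each factor contributes (exponent × relative error)² to (δV/V)²:
  (2·δr/r)² = (2×0.0537)² = 0.0116;  (1·δh/h)² = (1×0.0483)² = 0.00234
δV/V = √(0.0139) = 0.118
V = 328.7 cm^3, so δV = 0.118 × 328.7 = 38.7 cm^3.

328.7 ± 38.7 cm^3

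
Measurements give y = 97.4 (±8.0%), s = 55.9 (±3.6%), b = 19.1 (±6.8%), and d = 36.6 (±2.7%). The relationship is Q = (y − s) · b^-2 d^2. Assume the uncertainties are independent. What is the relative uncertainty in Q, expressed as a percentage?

24.3%

Let u = y − s = 41.5. δu = √(δy² + δs²) = √(60.7 + 4.05) = 8.05, so δu/u = 0.194.
Q is then a monomial in u, b, d:
δQ/Q = √((δu/u)² + (-2·δb/b)² + (2·δd/d)²) = √(0.0376 + 0.0185 + 0.00292) = 0.243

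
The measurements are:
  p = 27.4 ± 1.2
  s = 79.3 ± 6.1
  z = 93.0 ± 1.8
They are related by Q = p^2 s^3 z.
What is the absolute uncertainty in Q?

For a monomial Q ∝ p^2, s^3, z, fractional errors add in quadrature:
  (2·δp/p)² = (2×0.0438)² = 0.00767;  (3·δs/s)² = (3×0.0769)² = 0.0533;  (1·δz/z)² = (1×0.0194)² = 0.000375
δQ/Q = √(0.0613) = 0.248
Q = 3.48e+10, so δQ = 0.248 × 3.48e+10 = 8.62e+09.

8.62e+09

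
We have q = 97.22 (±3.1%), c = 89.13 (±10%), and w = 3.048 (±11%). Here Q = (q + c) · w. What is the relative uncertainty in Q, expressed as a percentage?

12.1%

Let u = q + c = 186.3. δu = √(δq² + δc²) = √(9.08 + 79.4) = 9.41, so δu/u = 0.0505.
Q is then a monomial in u, w:
δQ/Q = √((δu/u)² + (1·δw/w)²) = √(0.00255 + 0.0121) = 0.121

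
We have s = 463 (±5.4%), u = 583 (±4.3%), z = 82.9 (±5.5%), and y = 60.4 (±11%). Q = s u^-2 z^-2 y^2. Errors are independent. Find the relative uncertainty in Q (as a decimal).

0.266

Relative error in a monomial: (δQ/Q)² = Σ (nᵢ · δxᵢ/xᵢ)².
  (1·δs/s)² = (1×0.0540)² = 0.00292;  (-2·δu/u)² = (-2×0.0430)² = 0.00740;  (-2·δz/z)² = (-2×0.0550)² = 0.0121;  (2·δy/y)² = (2×0.110)² = 0.0484
δQ/Q = √(0.0708) = 0.266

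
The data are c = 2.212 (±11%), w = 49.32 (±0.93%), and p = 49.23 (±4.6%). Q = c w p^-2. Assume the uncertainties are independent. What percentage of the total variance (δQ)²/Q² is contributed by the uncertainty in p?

41.0%

(δQ/Q)² = (1·δc/c)² + (1·δw/w)² + (-2·δp/p)²
  c term: (1×0.110)² = 0.0121
  w term: (1×0.00930)² = 8.65e-05
  p term: (-2×0.0460)² = 0.00846
Total = 0.0207. Share from p = 0.00846/0.0207 = 0.410.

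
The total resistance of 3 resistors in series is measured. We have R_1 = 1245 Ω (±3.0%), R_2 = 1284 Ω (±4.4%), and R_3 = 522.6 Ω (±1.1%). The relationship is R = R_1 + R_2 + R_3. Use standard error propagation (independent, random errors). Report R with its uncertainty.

3052 ± 68.0 Ω

R is a linear combination, so absolute uncertainties add in quadrature:
  (δR_1)² = 1400;  (δR_2)² = 3190;  (δR_3)² = 33.0
δR = √(4620) = 68.0 Ω
R = 3052 Ω.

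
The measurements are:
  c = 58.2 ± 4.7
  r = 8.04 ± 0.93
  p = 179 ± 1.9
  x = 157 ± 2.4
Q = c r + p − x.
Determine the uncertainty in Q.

66.1

Let w = c·r = 468. δw/w = √((1·δc/c)² + (1·δr/r)²) = √(0.00652 + 0.0134) = 0.141, so δw = 66.0.
Q = w + p − x: δQ = √(δw² + δp² + δx²) = √(4360 + 3.61 + 5.76) = 66.1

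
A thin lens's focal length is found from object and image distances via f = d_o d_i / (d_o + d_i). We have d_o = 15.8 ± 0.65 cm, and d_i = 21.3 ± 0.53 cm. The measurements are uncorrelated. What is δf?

∂f/∂d_o = (d_i/(d_o+d_i))² = 0.330;  ∂f/∂d_i = (d_o/(d_o+d_i))² = 0.181
δf = √((∂f/∂d_o · δd_o)² + (∂f/∂d_i · δd_i)²) = √(0.0459 + 0.00924) = 0.235 cm

0.235 cm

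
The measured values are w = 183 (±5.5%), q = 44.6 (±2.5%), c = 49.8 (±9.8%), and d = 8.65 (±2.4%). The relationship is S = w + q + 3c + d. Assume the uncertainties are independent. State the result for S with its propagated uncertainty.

Each term contributes (cᵢ δxᵢ)² to (δS)²:
  (δw)² = 101;  (δq)² = 1.24;  (3·δc)² = 214;  (δd)² = 0.0431
δS = √(317) = 17.8
S = 386.

386 ± 17.8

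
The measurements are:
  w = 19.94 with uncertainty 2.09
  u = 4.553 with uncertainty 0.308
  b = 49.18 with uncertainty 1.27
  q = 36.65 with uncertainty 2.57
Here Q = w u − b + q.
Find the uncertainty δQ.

11.7

Let p = w·u = 90.79. δp/p = √((1·δw/w)² + (1·δu/u)²) = √(0.0110 + 0.00458) = 0.125, so δp = 11.3.
Q = p − b + q: δQ = √(δp² + δb² + δq²) = √(128 + 1.61 + 6.60) = 11.7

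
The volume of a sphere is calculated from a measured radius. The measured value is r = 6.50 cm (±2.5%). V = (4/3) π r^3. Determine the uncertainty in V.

For a monomial V ∝ r^3, fractional errors add in quadrature:
  (3·δr/r)² = (3×0.0250)² = 0.00563
δV/V = √(0.00563) = 0.0750
V = 1150 cm^3, so δV = 0.0750 × 1150 = 86.3 cm^3.

86.3 cm^3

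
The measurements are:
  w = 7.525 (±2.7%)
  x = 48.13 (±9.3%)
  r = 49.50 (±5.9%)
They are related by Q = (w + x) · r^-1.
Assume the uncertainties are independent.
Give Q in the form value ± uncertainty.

1.124 ± 0.112

Let u = w + x = 55.66. δu = √(δw² + δx²) = √(0.0413 + 20.0) = 4.48, so δu/u = 0.0805.
Q is then a monomial in u, r:
δQ/Q = √((δu/u)² + (-1·δr/r)²) = √(0.00648 + 0.00348) = 0.0998
Q = 1.124, so δQ = 0.0998 × 1.124 = 0.112.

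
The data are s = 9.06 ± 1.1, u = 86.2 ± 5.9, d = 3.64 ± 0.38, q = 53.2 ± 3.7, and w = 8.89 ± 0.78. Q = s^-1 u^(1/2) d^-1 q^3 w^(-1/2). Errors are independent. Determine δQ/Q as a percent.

26.9%

Products/powers → add relative errors in quadrature, weighted by exponent:
  (-1·δs/s)² = (-1×0.121)² = 0.0147;  (½·δu/u)² = (0.5×0.0684)² = 0.00117;  (-1·δd/d)² = (-1×0.104)² = 0.0109;  (3·δq/q)² = (3×0.0695)² = 0.0435;  (−½·δw/w)² = (-0.5×0.0877)² = 0.00192
δQ/Q = √(0.0723) = 0.269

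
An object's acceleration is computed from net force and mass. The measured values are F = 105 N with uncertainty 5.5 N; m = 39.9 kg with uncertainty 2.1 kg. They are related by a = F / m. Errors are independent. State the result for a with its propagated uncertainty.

a is a product of powers, so relative uncertainties combine in quadrature:
  (1·δF/F)² = (1×0.0524)² = 0.00274;  (-1·δm/m)² = (-1×0.0526)² = 0.00277
δa/a = √(0.00551) = 0.0743
a = 2.63 m/s^2, so δa = 0.0743 × 2.63 = 0.195 m/s^2.

2.63 ± 0.195 m/s^2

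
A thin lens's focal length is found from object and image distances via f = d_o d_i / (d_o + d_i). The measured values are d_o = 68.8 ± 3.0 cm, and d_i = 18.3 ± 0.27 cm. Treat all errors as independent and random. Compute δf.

0.214 cm

∂f/∂d_o = (d_i/(d_o+d_i))² = 0.0441;  ∂f/∂d_i = (d_o/(d_o+d_i))² = 0.624
δf = √((∂f/∂d_o · δd_o)² + (∂f/∂d_i · δd_i)²) = √(0.0175 + 0.0284) = 0.214 cm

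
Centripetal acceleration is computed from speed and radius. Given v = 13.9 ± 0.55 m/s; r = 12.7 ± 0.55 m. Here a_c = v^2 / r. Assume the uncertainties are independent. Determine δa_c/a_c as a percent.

Products/powers → add relative errors in quadrature, weighted by exponent:
  (2·δv/v)² = (2×0.0396)² = 0.00626;  (-1·δr/r)² = (-1×0.0433)² = 0.00188
δa_c/a_c = √(0.00814) = 0.0902

9.02%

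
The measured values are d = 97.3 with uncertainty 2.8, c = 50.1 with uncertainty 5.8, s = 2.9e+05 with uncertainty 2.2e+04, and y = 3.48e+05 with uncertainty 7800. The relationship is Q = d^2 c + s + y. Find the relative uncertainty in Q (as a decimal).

Let p = d^2·c = 4.74e+05. δp/p = √((2·δd/d)² + (1·δc/c)²) = √(0.00331 + 0.0134) = 0.129, so δp = 61300.
Q = p + s + y: δQ = √(δp² + δs² + δy²) = √(3.76e+09 + 4.84e+08 + 6.08e+07) = 65600
Q = 1.11e+06, so δQ/Q = 65600/1.11e+06 = 0.0590.

0.0590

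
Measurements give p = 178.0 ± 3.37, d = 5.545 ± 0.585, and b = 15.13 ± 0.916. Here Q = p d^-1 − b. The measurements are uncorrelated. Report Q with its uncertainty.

16.97 ± 3.56

Let w = p·d^-1 = 32.10. δw/w = √((1·δp/p)² + (-1·δd/d)²) = √(0.000358 + 0.0111) = 0.107, so δw = 3.44.
Q = w − b: δQ = √(δw² + δb²) = √(11.8 + 0.839) = 3.56
Q = 16.97.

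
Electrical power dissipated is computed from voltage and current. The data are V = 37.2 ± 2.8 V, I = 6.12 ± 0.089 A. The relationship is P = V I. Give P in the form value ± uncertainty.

228 ± 17.5 W

P is a product of powers, so relative uncertainties combine in quadrature:
  (1·δV/V)² = (1×0.0753)² = 0.00567;  (1·δI/I)² = (1×0.0145)² = 0.000211
δP/P = √(0.00588) = 0.0767
P = 228 W, so δP = 0.0767 × 228 = 17.5 W.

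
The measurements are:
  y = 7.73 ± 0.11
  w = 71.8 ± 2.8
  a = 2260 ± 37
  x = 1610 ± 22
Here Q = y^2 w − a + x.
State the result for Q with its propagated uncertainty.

3640 ± 212

Let p = y^2·w = 4290. δp/p = √((2·δy/y)² + (1·δw/w)²) = √(0.000810 + 0.00152) = 0.0483, so δp = 207.
Q = p − a + x: δQ = √(δp² + δa² + δx²) = √(42900 + 1370 + 484) = 212
Q = 3640.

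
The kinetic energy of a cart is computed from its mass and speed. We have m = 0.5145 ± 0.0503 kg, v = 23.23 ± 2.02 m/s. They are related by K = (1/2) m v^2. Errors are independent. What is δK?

27.7 J

For a monomial K ∝ m, v^2, fractional errors add in quadrature:
  (1·δm/m)² = (1×0.0978)² = 0.00956;  (2·δv/v)² = (2×0.0870)² = 0.0302
δK/K = √(0.0398) = 0.200
K = 138.8 J, so δK = 0.200 × 138.8 = 27.7 J.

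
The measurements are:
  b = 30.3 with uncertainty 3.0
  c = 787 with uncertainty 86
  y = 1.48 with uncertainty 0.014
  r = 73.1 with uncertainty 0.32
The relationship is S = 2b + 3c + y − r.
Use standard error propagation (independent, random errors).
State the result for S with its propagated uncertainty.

For a sum/difference, combine absolute errors in quadrature:
  (2·δb)² = 36.0;  (3·δc)² = 66600;  (δy)² = 0.000196;  (δr)² = 0.102
δS = √(66600) = 258
S = 2350.

2350 ± 258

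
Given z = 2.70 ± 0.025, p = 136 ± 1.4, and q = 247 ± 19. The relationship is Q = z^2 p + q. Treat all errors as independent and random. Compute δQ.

Let w = z^2·p = 991. δw/w = √((2·δz/z)² + (1·δp/p)²) = √(0.000343 + 0.000106) = 0.0212, so δw = 21.0.
Q = w + q: δQ = √(δw² + δq²) = √(441 + 361) = 28.3

28.3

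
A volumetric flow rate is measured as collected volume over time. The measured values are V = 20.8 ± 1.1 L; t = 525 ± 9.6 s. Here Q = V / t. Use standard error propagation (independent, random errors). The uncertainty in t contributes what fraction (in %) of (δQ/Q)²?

10.7%

(δQ/Q)² = (1·δV/V)² + (-1·δt/t)²
  V term: (1×0.0529)² = 0.00280
  t term: (-1×0.0183)² = 0.000334
Total = 0.00313. Share from t = 0.000334/0.00313 = 0.107.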